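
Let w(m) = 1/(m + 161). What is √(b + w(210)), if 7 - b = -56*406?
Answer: √3130369634/371 ≈ 150.81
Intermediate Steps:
w(m) = 1/(161 + m)
b = 22743 (b = 7 - (-56)*406 = 7 - 1*(-22736) = 7 + 22736 = 22743)
√(b + w(210)) = √(22743 + 1/(161 + 210)) = √(22743 + 1/371) = √(8437654/371) = √3130369634/371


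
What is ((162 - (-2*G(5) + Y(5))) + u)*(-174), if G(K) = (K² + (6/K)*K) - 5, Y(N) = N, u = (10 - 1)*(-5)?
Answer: -28536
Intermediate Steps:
u = -45 (u = 9*(-5) = -45)
G(K) = 1 + K² (G(K) = (K² + 6) - 5 = (6 + K²) - 5 = 1 + K²)
((162 - (-2*G(5) + Y(5))) + u)*(-174) = ((162 - (-2*(1 + 5²) + 5)) - 45)*(-174) = ((162 - (-2*(1 + 25) + 5)) - 45)*(-174) = ((162 - (-2*26 + 5)) - 45)*(-174) = ((162 - (-52 + 5)) - 45)*(-174) = ((162 - 1*(-47)) - 45)*(-174) = ((162 + 47) - 45)*(-174) = (209 - 45)*(-174) = 164*(-174) = -28536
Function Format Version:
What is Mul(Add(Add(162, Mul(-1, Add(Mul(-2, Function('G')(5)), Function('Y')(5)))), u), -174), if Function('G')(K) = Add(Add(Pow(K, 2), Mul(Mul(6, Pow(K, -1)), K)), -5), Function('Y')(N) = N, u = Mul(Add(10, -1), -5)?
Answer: -28536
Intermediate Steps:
u = -45 (u = Mul(9, -5) = -45)
Function('G')(K) = Add(1, Pow(K, 2)) (Function('G')(K) = Add(Add(Pow(K, 2), 6), -5) = Add(Add(6, Pow(K, 2)), -5) = Add(1, Pow(K, 2)))
Mul(Add(Add(162, Mul(-1, Add(Mul(-2, Function('G')(5)), Function('Y')(5)))), u), -174) = Mul(Add(Add(162, Mul(-1, Add(Mul(-2, Add(1, Pow(5, 2))), 5))), -45), -174) = Mul(Add(Add(162, Mul(-1, Add(Mul(-2, Add(1, 25)), 5))), -45), -174) = Mul(Add(Add(162, Mul(-1, Add(Mul(-2, 26), 5))), -45), -174) = Mul(Add(Add(162, Mul(-1, Add(-52, 5))), -45), -174) = Mul(Add(Add(162, Mul(-1, -47)), -45), -174) = Mul(Add(Add(162, 47), -45), -174) = Mul(Add(209, -45), -174) = Mul(164, -174) = -28536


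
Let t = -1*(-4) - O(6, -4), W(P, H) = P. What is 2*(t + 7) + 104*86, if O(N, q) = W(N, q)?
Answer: 8954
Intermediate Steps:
O(N, q) = N
t = -2 (t = -1*(-4) - 1*6 = 4 - 6 = -2)
2*(t + 7) + 104*86 = 2*(-2 + 7) + 104*86 = 2*5 + 8944 = 10 + 8944 = 8954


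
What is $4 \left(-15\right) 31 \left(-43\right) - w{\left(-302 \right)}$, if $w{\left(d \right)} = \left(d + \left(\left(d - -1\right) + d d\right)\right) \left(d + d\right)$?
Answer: $54802984$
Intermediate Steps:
$w{\left(d \right)} = 2 d \left(1 + d^{2} + 2 d\right)$ ($w{\left(d \right)} = \left(d + \left(\left(d + 1\right) + d^{2}\right)\right) 2 d = \left(d + \left(\left(1 + d\right) + d^{2}\right)\right) 2 d = \left(d + \left(1 + d + d^{2}\right)\right) 2 d = \left(1 + d^{2} + 2 d\right) 2 d = 2 d \left(1 + d^{2} + 2 d\right)$)
$4 \left(-15\right) 31 \left(-43\right) - w{\left(-302 \right)} = 4 \left(-15\right) 31 \left(-43\right) - 2 \left(-302\right) \left(1 + \left(-302\right)^{2} + 2 \left(-302\right)\right) = \left(-60\right) 31 \left(-43\right) - 2 \left(-302\right) \left(1 + 91204 - 604\right) = \left(-1860\right) \left(-43\right) - 2 \left(-302\right) 90601 = 79980 - -54723004 = 79980 + 54723004 = 54802984$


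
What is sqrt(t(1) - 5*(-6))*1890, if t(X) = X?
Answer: 1890*sqrt(31) ≈ 10523.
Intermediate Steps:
sqrt(t(1) - 5*(-6))*1890 = sqrt(1 - 5*(-6))*1890 = sqrt(1 + 30)*1890 = sqrt(31)*1890 = 1890*sqrt(31)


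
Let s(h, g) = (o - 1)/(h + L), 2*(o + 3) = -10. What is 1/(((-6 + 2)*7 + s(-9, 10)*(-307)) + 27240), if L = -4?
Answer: 13/350993 ≈ 3.7038e-5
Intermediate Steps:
o = -8 (o = -3 + (½)*(-10) = -3 - 5 = -8)
s(h, g) = -9/(-4 + h) (s(h, g) = (-8 - 1)/(h - 4) = -9/(-4 + h))
1/(((-6 + 2)*7 + s(-9, 10)*(-307)) + 27240) = 1/(((-6 + 2)*7 - 9/(-4 - 9)*(-307)) + 27240) = 1/((-4*7 - 9/(-13)*(-307)) + 27240) = 1/((-28 - 9*(-1/13)*(-307)) + 27240) = 1/((-28 + (9/13)*(-307)) + 27240) = 1/((-28 - 2763/13) + 27240) = 1/(-3127/13 + 27240) = 1/(350993/13) = 13/350993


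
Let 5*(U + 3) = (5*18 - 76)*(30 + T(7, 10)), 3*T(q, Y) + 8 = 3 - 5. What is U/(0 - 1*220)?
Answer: -43/132 ≈ -0.32576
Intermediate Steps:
T(q, Y) = -10/3 (T(q, Y) = -8/3 + (3 - 5)/3 = -8/3 + (⅓)*(-2) = -8/3 - ⅔ = -10/3)
U = 215/3 (U = -3 + ((5*18 - 76)*(30 - 10/3))/5 = -3 + ((90 - 76)*(80/3))/5 = -3 + (14*(80/3))/5 = -3 + (⅕)*(1120/3) = -3 + 224/3 = 215/3 ≈ 71.667)
U/(0 - 1*220) = (215/3)/(0 - 1*220) = (215/3)/(0 - 220) = (215/3)/(-220) = -1/220*215/3 = -43/132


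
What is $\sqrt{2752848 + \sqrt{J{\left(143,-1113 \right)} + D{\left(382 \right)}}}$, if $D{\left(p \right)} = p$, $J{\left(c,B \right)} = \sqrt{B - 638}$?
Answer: $\sqrt{2752848 + \sqrt{382 + i \sqrt{1751}}} \approx 1659.2 + 0.0004 i$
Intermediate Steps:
$J{\left(c,B \right)} = \sqrt{-638 + B}$
$\sqrt{2752848 + \sqrt{J{\left(143,-1113 \right)} + D{\left(382 \right)}}} = \sqrt{2752848 + \sqrt{\sqrt{-638 - 1113} + 382}} = \sqrt{2752848 + \sqrt{\sqrt{-1751} + 382}} = \sqrt{2752848 + \sqrt{i \sqrt{1751} + 382}} = \sqrt{2752848 + \sqrt{382 + i \sqrt{1751}}}$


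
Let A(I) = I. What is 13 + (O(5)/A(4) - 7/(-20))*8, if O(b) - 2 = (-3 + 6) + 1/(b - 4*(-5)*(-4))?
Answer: 1933/75 ≈ 25.773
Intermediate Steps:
O(b) = 5 + 1/(-80 + b) (O(b) = 2 + ((-3 + 6) + 1/(b - 4*(-5)*(-4))) = 2 + (3 + 1/(b + 20*(-4))) = 2 + (3 + 1/(b - 80)) = 2 + (3 + 1/(-80 + b)) = 5 + 1/(-80 + b))
13 + (O(5)/A(4) - 7/(-20))*8 = 13 + (((-399 + 5*5)/(-80 + 5))/4 - 7/(-20))*8 = 13 + (((-399 + 25)/(-75))*(¼) - 7*(-1/20))*8 = 13 + (-1/75*(-374)*(¼) + 7/20)*8 = 13 + ((374/75)*(¼) + 7/20)*8 = 13 + (187/150 + 7/20)*8 = 13 + (479/300)*8 = 13 + 958/75 = 1933/75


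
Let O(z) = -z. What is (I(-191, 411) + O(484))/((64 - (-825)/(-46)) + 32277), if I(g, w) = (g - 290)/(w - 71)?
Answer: -3795943/252766370 ≈ -0.015018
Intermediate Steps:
I(g, w) = (-290 + g)/(-71 + w)
(I(-191, 411) + O(484))/((64 - (-825)/(-46)) + 32277) = ((-290 - 191)/(-71 + 411) - 1*484)/((64 - (-825)/(-46)) + 32277) = (-481/340 - 484)/((64 - (-825)*(-1)/46) + 32277) = ((1/340)*(-481) - 484)/((64 - 33*25/46) + 32277) = (-481/340 - 484)/((64 - 825/46) + 32277) = -165041/(340*(2119/46 + 32277)) = -165041/(340*1486861/46) = -165041/340*46/1486861 = -3795943/252766370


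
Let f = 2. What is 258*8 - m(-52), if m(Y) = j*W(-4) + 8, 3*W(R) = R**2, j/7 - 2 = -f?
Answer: 2056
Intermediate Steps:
j = 0 (j = 14 + 7*(-1*2) = 14 + 7*(-2) = 14 - 14 = 0)
W(R) = R**2/3
m(Y) = 8 (m(Y) = 0*((1/3)*(-4)**2) + 8 = 0*((1/3)*16) + 8 = 0*(16/3) + 8 = 0 + 8 = 8)
258*8 - m(-52) = 258*8 - 1*8 = 2064 - 8 = 2056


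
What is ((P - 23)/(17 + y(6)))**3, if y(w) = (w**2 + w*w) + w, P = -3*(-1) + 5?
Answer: -27/6859 ≈ -0.0039364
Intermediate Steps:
P = 8 (P = 3 + 5 = 8)
y(w) = w + 2*w**2 (y(w) = (w**2 + w**2) + w = 2*w**2 + w = w + 2*w**2)
((P - 23)/(17 + y(6)))**3 = ((8 - 23)/(17 + 6*(1 + 2*6)))**3 = (-15/(17 + 6*(1 + 12)))**3 = (-15/(17 + 6*13))**3 = (-15/(17 + 78))**3 = (-15/95)**3 = (-15*1/95)**3 = (-3/19)**3 = -27/6859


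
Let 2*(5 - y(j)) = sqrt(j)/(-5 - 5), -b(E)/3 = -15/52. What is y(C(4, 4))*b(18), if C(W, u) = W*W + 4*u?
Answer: 225/52 + 9*sqrt(2)/52 ≈ 4.5717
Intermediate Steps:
C(W, u) = W**2 + 4*u
b(E) = 45/52 (b(E) = -(-45)/52 = -3*(-15/52) = 45/52)
y(j) = 5 + sqrt(j)/20 (y(j) = 5 - sqrt(j)/(2*(-5 - 5)) = 5 - sqrt(j)/(2*(-10)) = 5 - (-1)*sqrt(j)/20 = 5 + sqrt(j)/20)
y(C(4, 4))*b(18) = (5 + sqrt(4**2 + 4*4)/20)*(45/52) = (5 + sqrt(16 + 16)/20)*(45/52) = (5 + sqrt(32)/20)*(45/52) = (5 + (4*sqrt(2))/20)*(45/52) = (5 + sqrt(2)/5)*(45/52) = 225/52 + 9*sqrt(2)/52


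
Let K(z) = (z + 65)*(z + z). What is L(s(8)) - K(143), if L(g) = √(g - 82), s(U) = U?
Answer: -59488 + I*√74 ≈ -59488.0 + 8.6023*I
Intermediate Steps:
L(g) = √(-82 + g)
K(z) = 2*z*(65 + z) (K(z) = (65 + z)*(2*z) = 2*z*(65 + z))
L(s(8)) - K(143) = √(-82 + 8) - 2*143*(65 + 143) = √(-74) - 2*143*208 = I*√74 - 1*59488 = I*√74 - 59488 = -59488 + I*√74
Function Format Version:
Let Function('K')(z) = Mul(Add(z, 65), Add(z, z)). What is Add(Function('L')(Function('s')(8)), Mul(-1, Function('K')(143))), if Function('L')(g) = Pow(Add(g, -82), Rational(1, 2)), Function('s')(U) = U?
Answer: Add(-59488, Mul(I, Pow(74, Rational(1, 2)))) ≈ Add(-59488., Mul(8.6023, I))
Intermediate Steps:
Function('L')(g) = Pow(Add(-82, g), Rational(1, 2))
Function('K')(z) = Mul(2, z, Add(65, z)) (Function('K')(z) = Mul(Add(65, z), Mul(2, z)) = Mul(2, z, Add(65, z)))
Add(Function('L')(Function('s')(8)), Mul(-1, Function('K')(143))) = Add(Pow(Add(-82, 8), Rational(1, 2)), Mul(-1, Mul(2, 143, Add(65, 143)))) = Add(Pow(-74, Rational(1, 2)), Mul(-1, Mul(2, 143, 208))) = Add(Mul(I, Pow(74, Rational(1, 2))), Mul(-1, 59488)) = Add(Mul(I, Pow(74, Rational(1, 2))), -59488) = Add(-59488, Mul(I, Pow(74, Rational(1, 2))))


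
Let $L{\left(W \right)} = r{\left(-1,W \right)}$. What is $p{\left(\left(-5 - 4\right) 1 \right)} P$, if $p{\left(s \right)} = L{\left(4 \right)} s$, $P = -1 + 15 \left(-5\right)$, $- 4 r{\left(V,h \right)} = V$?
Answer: $171$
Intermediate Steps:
$r{\left(V,h \right)} = - \frac{V}{4}$
$L{\left(W \right)} = \frac{1}{4}$ ($L{\left(W \right)} = \left(- \frac{1}{4}\right) \left(-1\right) = \frac{1}{4}$)
$P = -76$ ($P = -1 - 75 = -76$)
$p{\left(s \right)} = \frac{s}{4}$
$p{\left(\left(-5 - 4\right) 1 \right)} P = \frac{\left(-5 - 4\right) 1}{4} \left(-76\right) = \frac{\left(-9\right) 1}{4} \left(-76\right) = \frac{1}{4} \left(-9\right) \left(-76\right) = \left(- \frac{9}{4}\right) \left(-76\right) = 171$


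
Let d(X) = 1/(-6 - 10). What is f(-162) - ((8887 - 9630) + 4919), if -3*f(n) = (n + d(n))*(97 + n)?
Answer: -368993/48 ≈ -7687.4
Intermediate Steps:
d(X) = -1/16 (d(X) = 1/(-16) = -1/16)
f(n) = -(97 + n)*(-1/16 + n)/3 (f(n) = -(n - 1/16)*(97 + n)/3 = -(-1/16 + n)*(97 + n)/3 = -(97 + n)*(-1/16 + n)/3)
f(-162) - ((8887 - 9630) + 4919) = (97/48 - 517/16*(-162) - ⅓*(-162)²) - ((8887 - 9630) + 4919) = (97/48 + 41877/8 - ⅓*26244) - (-743 + 4919) = (97/48 + 41877/8 - 8748) - 1*4176 = -168545/48 - 4176 = -368993/48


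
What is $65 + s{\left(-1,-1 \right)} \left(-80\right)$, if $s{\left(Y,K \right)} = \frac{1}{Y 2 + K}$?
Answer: $\frac{275}{3} \approx 91.667$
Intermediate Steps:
$s{\left(Y,K \right)} = \frac{1}{K + 2 Y}$ ($s{\left(Y,K \right)} = \frac{1}{2 Y + K} = \frac{1}{K + 2 Y}$)
$65 + s{\left(-1,-1 \right)} \left(-80\right) = 65 + \frac{1}{-1 + 2 \left(-1\right)} \left(-80\right) = 65 + \frac{1}{-1 - 2} \left(-80\right) = 65 + \frac{1}{-3} \left(-80\right) = 65 - - \frac{80}{3} = 65 + \frac{80}{3} = \frac{275}{3}$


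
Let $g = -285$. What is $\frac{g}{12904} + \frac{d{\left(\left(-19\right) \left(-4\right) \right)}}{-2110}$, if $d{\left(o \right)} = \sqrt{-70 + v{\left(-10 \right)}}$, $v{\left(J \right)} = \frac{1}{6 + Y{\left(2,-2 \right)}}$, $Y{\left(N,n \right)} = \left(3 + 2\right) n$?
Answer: $- \frac{285}{12904} - \frac{i \sqrt{281}}{4220} \approx -0.022086 - 0.0039723 i$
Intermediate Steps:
$Y{\left(N,n \right)} = 5 n$
$v{\left(J \right)} = - \frac{1}{4}$ ($v{\left(J \right)} = \frac{1}{6 + 5 \left(-2\right)} = \frac{1}{6 - 10} = \frac{1}{-4} = - \frac{1}{4}$)
$d{\left(o \right)} = \frac{i \sqrt{281}}{2}$ ($d{\left(o \right)} = \sqrt{-70 - \frac{1}{4}} = \sqrt{- \frac{281}{4}} = \frac{i \sqrt{281}}{2}$)
$\frac{g}{12904} + \frac{d{\left(\left(-19\right) \left(-4\right) \right)}}{-2110} = - \frac{285}{12904} + \frac{\frac{1}{2} i \sqrt{281}}{-2110} = \left(-285\right) \frac{1}{12904} + \frac{i \sqrt{281}}{2} \left(- \frac{1}{2110}\right) = - \frac{285}{12904} - \frac{i \sqrt{281}}{4220}$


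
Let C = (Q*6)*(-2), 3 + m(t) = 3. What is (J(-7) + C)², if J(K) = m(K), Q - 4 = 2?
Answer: 5184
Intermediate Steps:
Q = 6 (Q = 4 + 2 = 6)
m(t) = 0 (m(t) = -3 + 3 = 0)
J(K) = 0
C = -72 (C = (6*6)*(-2) = 36*(-2) = -72)
(J(-7) + C)² = (0 - 72)² = (-72)² = 5184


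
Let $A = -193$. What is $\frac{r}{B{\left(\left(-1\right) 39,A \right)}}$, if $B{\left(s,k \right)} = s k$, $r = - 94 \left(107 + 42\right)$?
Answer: $- \frac{14006}{7527} \approx -1.8608$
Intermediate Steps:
$r = -14006$ ($r = \left(-94\right) 149 = -14006$)
$B{\left(s,k \right)} = k s$
$\frac{r}{B{\left(\left(-1\right) 39,A \right)}} = - \frac{14006}{\left(-193\right) \left(\left(-1\right) 39\right)} = - \frac{14006}{\left(-193\right) \left(-39\right)} = - \frac{14006}{7527}$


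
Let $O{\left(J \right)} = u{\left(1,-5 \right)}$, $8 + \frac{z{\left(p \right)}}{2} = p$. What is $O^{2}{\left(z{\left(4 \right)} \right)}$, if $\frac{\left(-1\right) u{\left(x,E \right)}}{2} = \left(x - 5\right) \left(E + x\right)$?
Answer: $1024$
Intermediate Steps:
$z{\left(p \right)} = -16 + 2 p$
$u{\left(x,E \right)} = - 2 \left(-5 + x\right) \left(E + x\right)$ ($u{\left(x,E \right)} = - 2 \left(x - 5\right) \left(E + x\right) = - 2 \left(-5 + x\right) \left(E + x\right)$)
$O{\left(J \right)} = -32$ ($O{\left(J \right)} = - 2 \cdot 1^{2} + 10 \left(-5\right) + 10 \cdot 1 - \left(-10\right) 1 = \left(-2\right) 1 - 50 + 10 + 10 = -2 - 50 + 10 + 10 = -32$)
$O^{2}{\left(z{\left(4 \right)} \right)} = \left(-32\right)^{2} = 1024$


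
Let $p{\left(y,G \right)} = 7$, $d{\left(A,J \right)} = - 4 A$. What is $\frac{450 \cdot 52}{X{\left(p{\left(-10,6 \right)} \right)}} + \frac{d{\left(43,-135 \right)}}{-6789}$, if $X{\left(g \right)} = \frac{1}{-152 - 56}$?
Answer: $- \frac{33043420628}{6789} \approx -4.8672 \cdot 10^{6}$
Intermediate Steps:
$X{\left(g \right)} = - \frac{1}{208}$ ($X{\left(g \right)} = \frac{1}{-208} = - \frac{1}{208}$)
$\frac{450 \cdot 52}{X{\left(p{\left(-10,6 \right)} \right)}} + \frac{d{\left(43,-135 \right)}}{-6789} = \frac{450 \cdot 52}{- \frac{1}{208}} + \frac{\left(-4\right) 43}{-6789} = 23400 \left(-208\right) - - \frac{172}{6789} = -4867200 + \frac{172}{6789} = - \frac{33043420628}{6789}$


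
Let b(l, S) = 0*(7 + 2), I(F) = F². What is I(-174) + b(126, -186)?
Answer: 30276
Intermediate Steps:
b(l, S) = 0 (b(l, S) = 0*9 = 0)
I(-174) + b(126, -186) = (-174)² + 0 = 30276 + 0 = 30276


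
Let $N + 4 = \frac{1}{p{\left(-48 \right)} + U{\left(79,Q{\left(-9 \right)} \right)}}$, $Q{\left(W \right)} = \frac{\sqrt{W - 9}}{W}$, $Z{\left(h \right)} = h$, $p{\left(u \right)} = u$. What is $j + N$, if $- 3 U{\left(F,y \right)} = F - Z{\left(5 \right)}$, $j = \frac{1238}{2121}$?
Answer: $- \frac{1585991}{462378} \approx -3.4301$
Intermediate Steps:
$j = \frac{1238}{2121}$ ($j = 1238 \cdot \frac{1}{2121} = \frac{1238}{2121} \approx 0.58369$)
$Q{\left(W \right)} = \frac{\sqrt{-9 + W}}{W}$
$U{\left(F,y \right)} = \frac{5}{3} - \frac{F}{3}$ ($U{\left(F,y \right)} = - \frac{F - 5}{3} = - \frac{-5 + F}{3} = \frac{5}{3} - \frac{F}{3}$)
$N = - \frac{875}{218}$ ($N = -4 + \frac{1}{-48 + \left(\frac{5}{3} - \frac{79}{3}\right)} = -4 + \frac{1}{-48 - \frac{74}{3}} = -4 + \frac{1}{- \frac{218}{3}} = -4 - \frac{3}{218} = - \frac{875}{218} \approx -4.0138$)
$j + N = \frac{1238}{2121} - \frac{875}{218} = - \frac{1585991}{462378}$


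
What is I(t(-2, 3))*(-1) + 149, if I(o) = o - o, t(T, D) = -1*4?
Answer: 149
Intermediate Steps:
t(T, D) = -4
I(o) = 0
I(t(-2, 3))*(-1) + 149 = 0*(-1) + 149 = 0 + 149 = 149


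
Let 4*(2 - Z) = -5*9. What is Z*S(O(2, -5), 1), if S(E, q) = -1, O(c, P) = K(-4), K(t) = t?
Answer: -53/4 ≈ -13.250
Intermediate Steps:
O(c, P) = -4
Z = 53/4 (Z = 2 - (-5)*9/4 = 2 - ¼*(-45) = 2 + 45/4 = 53/4 ≈ 13.250)
Z*S(O(2, -5), 1) = (53/4)*(-1) = -53/4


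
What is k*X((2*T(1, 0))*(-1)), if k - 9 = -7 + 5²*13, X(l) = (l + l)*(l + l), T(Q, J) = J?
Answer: 0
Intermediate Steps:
X(l) = 4*l² (X(l) = (2*l)*(2*l) = 4*l²)
k = 327 (k = 9 + (-7 + 5²*13) = 9 + (-7 + 25*13) = 9 + (-7 + 325) = 9 + 318 = 327)
k*X((2*T(1, 0))*(-1)) = 327*(4*((2*0)*(-1))²) = 327*(4*(0*(-1))²) = 327*(4*0²) = 327*(4*0) = 327*0 = 0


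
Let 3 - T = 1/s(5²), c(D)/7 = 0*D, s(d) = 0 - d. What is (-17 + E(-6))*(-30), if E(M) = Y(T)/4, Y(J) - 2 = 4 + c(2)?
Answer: 465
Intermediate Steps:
s(d) = -d
c(D) = 0 (c(D) = 7*(0*D) = 7*0 = 0)
T = 76/25 (T = 3 - 1/((-1*5²)) = 3 - 1/((-1*25)) = 3 - 1/(-25) = 3 - 1*(-1/25) = 3 + 1/25 = 76/25 ≈ 3.0400)
Y(J) = 6 (Y(J) = 2 + (4 + 0) = 2 + 4 = 6)
E(M) = 3/2 (E(M) = 6/4 = 6*(¼) = 3/2)
(-17 + E(-6))*(-30) = (-17 + 3/2)*(-30) = -31/2*(-30) = 465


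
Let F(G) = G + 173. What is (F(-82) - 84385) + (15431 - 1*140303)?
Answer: -209166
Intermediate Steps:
F(G) = 173 + G
(F(-82) - 84385) + (15431 - 1*140303) = ((173 - 82) - 84385) + (15431 - 1*140303) = (91 - 84385) + (15431 - 140303) = -84294 - 124872 = -209166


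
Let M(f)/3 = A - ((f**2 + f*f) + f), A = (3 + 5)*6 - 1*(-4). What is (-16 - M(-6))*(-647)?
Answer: -16822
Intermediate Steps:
A = 52 (A = 8*6 + 4 = 48 + 4 = 52)
M(f) = 156 - 6*f**2 - 3*f (M(f) = 3*(52 - ((f**2 + f*f) + f)) = 3*(52 - ((f**2 + f**2) + f)) = 3*(52 - (2*f**2 + f)) = 3*(52 - (f + 2*f**2)) = 3*(52 + (-f - 2*f**2)) = 3*(52 - f - 2*f**2) = 156 - 6*f**2 - 3*f)
(-16 - M(-6))*(-647) = (-16 - (156 - 6*(-6)**2 - 3*(-6)))*(-647) = (-16 - (156 - 6*36 + 18))*(-647) = (-16 - (156 - 216 + 18))*(-647) = (-16 - 1*(-42))*(-647) = (-16 + 42)*(-647) = 26*(-647) = -16822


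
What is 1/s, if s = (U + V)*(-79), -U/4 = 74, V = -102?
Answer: 1/31442 ≈ 3.1805e-5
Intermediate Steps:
U = -296 (U = -4*74 = -296)
s = 31442 (s = (-296 - 102)*(-79) = -398*(-79) = 31442)
1/s = 1/31442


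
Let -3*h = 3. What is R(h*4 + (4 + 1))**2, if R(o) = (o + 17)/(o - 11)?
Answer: 81/25 ≈ 3.2400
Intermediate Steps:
h = -1 (h = -1/3*3 = -1)
R(o) = (17 + o)/(-11 + o)
R(h*4 + (4 + 1))**2 = ((17 + (-1*4 + (4 + 1)))/(-11 + (-1*4 + (4 + 1))))**2 = ((17 + (-4 + 5))/(-11 + (-4 + 5)))**2 = ((17 + 1)/(-11 + 1))**2 = (18/(-10))**2 = (-1/10*18)**2 = (-9/5)**2 = 81/25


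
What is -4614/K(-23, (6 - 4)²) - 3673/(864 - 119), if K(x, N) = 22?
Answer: -1759118/8195 ≈ -214.66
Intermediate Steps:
-4614/K(-23, (6 - 4)²) - 3673/(864 - 119) = -4614/22 - 3673/(864 - 119) = -4614*1/22 - 3673/745 = -2307/11 - 3673*1/745 = -2307/11 - 3673/745 = -1759118/8195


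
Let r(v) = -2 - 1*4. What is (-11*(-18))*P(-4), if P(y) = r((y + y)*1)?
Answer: -1188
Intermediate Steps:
r(v) = -6 (r(v) = -2 - 4 = -6)
P(y) = -6
(-11*(-18))*P(-4) = -11*(-18)*(-6) = 198*(-6) = -1188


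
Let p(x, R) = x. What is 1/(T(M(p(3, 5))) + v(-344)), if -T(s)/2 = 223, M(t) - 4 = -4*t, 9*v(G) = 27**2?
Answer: -1/365 ≈ -0.0027397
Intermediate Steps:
v(G) = 81 (v(G) = (1/9)*27**2 = (1/9)*729 = 81)
M(t) = 4 - 4*t
T(s) = -446 (T(s) = -2*223 = -446)
1/(T(M(p(3, 5))) + v(-344)) = 1/(-446 + 81) = 1/(-365) = -1/365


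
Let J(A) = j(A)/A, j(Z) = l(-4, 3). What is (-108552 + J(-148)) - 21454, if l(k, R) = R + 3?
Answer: -9620447/74 ≈ -1.3001e+5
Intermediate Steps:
l(k, R) = 3 + R
j(Z) = 6 (j(Z) = 3 + 3 = 6)
J(A) = 6/A
(-108552 + J(-148)) - 21454 = (-108552 + 6/(-148)) - 21454 = (-108552 + 6*(-1/148)) - 21454 = (-108552 - 3/74) - 21454 = -8032851/74 - 21454 = -9620447/74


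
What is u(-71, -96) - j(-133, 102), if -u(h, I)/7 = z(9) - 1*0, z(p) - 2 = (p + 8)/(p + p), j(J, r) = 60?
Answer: -1451/18 ≈ -80.611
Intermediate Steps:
z(p) = 2 + (8 + p)/(2*p) (z(p) = 2 + (p + 8)/(p + p) = 2 + (8 + p)/((2*p)) = 2 + (8 + p)*(1/(2*p)) = 2 + (8 + p)/(2*p))
u(h, I) = -371/18 (u(h, I) = -7*((5/2 + 4/9) - 1*0) = -7*((5/2 + 4*(⅑)) + 0) = -7*((5/2 + 4/9) + 0) = -7*(53/18 + 0) = -7*53/18 = -371/18)
u(-71, -96) - j(-133, 102) = -371/18 - 1*60 = -371/18 - 60 = -1451/18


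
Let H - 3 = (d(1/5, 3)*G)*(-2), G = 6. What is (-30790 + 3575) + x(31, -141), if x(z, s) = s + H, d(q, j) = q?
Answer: -136777/5 ≈ -27355.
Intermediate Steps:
H = ⅗ (H = 3 + (6/5)*(-2) = 3 - 12/5 = ⅗ ≈ 0.60000)
x(z, s) = ⅗ + s (x(z, s) = s + ⅗ = ⅗ + s)
(-30790 + 3575) + x(31, -141) = (-30790 + 3575) + (⅗ - 141) = -27215 - 702/5 = -136777/5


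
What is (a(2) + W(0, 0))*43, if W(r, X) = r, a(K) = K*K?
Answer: 172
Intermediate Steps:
a(K) = K²
(a(2) + W(0, 0))*43 = (2² + 0)*43 = (4 + 0)*43 = 4*43 = 172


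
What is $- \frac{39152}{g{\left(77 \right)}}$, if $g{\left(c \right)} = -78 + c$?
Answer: $39152$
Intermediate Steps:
$- \frac{39152}{g{\left(77 \right)}} = - \frac{39152}{-78 + 77} = - \frac{39152}{-1} = \left(-39152\right) \left(-1\right) = 39152$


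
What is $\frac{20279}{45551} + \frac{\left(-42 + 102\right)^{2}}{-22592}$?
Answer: $\frac{18384973}{64318012} \approx 0.28584$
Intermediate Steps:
$\frac{20279}{45551} + \frac{\left(-42 + 102\right)^{2}}{-22592} = 20279 \cdot \frac{1}{45551} + 60^{2} \left(- \frac{1}{22592}\right) = \frac{20279}{45551} + 3600 \left(- \frac{1}{22592}\right) = \frac{20279}{45551} - \frac{225}{1412} = \frac{18384973}{64318012}$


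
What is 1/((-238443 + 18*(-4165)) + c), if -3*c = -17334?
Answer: -1/307635 ≈ -3.2506e-6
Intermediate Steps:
c = 5778 (c = -1/3*(-17334) = 5778)
1/((-238443 + 18*(-4165)) + c) = 1/((-238443 + 18*(-4165)) + 5778) = 1/((-238443 - 74970) + 5778) = 1/(-313413 + 5778) = 1/(-307635) = -1/307635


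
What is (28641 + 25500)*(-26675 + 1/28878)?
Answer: -13901976752503/9626 ≈ -1.4442e+9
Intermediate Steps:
(28641 + 25500)*(-26675 + 1/28878) = 54141*(-26675 + 1/28878) = 54141*(-770320649/28878) = -13901976752503/9626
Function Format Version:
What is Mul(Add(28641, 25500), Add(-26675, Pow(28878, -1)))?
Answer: Rational(-13901976752503, 9626) ≈ -1.4442e+9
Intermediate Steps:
Mul(Add(28641, 25500), Add(-26675, Pow(28878, -1))) = Mul(54141, Add(-26675, Rational(1, 28878))) = Mul(54141, Rational(-770320649, 28878)) = Rational(-13901976752503, 9626)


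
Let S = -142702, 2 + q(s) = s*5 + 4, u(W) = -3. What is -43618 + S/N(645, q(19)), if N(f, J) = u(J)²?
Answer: -535264/9 ≈ -59474.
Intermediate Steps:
q(s) = 2 + 5*s (q(s) = -2 + (s*5 + 4) = -2 + (5*s + 4) = -2 + (4 + 5*s) = 2 + 5*s)
N(f, J) = 9 (N(f, J) = (-3)² = 9)
-43618 + S/N(645, q(19)) = -43618 - 142702/9 = -535264/9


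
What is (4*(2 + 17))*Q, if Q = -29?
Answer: -2204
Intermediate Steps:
(4*(2 + 17))*Q = (4*(2 + 17))*(-29) = (4*19)*(-29) = 76*(-29) = -2204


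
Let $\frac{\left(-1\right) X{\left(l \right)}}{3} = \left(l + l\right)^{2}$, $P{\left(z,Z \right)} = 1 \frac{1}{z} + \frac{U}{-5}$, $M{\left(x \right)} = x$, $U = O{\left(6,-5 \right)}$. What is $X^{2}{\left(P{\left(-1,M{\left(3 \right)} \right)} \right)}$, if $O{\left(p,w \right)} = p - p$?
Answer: $144$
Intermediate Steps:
$O{\left(p,w \right)} = 0$
$U = 0$
$P{\left(z,Z \right)} = \frac{1}{z}$ ($P{\left(z,Z \right)} = 1 \frac{1}{z} + \frac{0}{-5} = \frac{1}{z} + 0 \left(- \frac{1}{5}\right) = \frac{1}{z} + 0 = \frac{1}{z}$)
$X{\left(l \right)} = - 12 l^{2}$ ($X{\left(l \right)} = - 3 \left(l + l\right)^{2} = - 3 \left(2 l\right)^{2} = - 3 \cdot 4 l^{2} = - 12 l^{2}$)
$X^{2}{\left(P{\left(-1,M{\left(3 \right)} \right)} \right)} = \left(- 12 \left(\frac{1}{-1}\right)^{2}\right)^{2} = \left(- 12 \left(-1\right)^{2}\right)^{2} = \left(\left(-12\right) 1\right)^{2} = \left(-12\right)^{2} = 144$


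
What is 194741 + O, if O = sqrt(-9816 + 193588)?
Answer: 194741 + 2*sqrt(45943) ≈ 1.9517e+5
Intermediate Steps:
O = 2*sqrt(45943) (O = sqrt(183772) = 2*sqrt(45943) ≈ 428.69)
194741 + O = 194741 + 2*sqrt(45943)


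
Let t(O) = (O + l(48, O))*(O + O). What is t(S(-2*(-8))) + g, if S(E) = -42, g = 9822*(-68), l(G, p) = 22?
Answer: -666216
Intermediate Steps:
g = -667896
t(O) = 2*O*(22 + O) (t(O) = (O + 22)*(O + O) = (22 + O)*(2*O) = 2*O*(22 + O))
t(S(-2*(-8))) + g = 2*(-42)*(22 - 42) - 667896 = 2*(-42)*(-20) - 667896 = 1680 - 667896 = -666216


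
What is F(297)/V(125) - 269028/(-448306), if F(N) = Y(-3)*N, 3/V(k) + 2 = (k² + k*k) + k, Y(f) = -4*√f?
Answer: 134514/224153 - 12423708*I*√3 ≈ 0.6001 - 2.1518e+7*I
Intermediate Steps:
V(k) = 3/(-2 + k + 2*k²) (V(k) = 3/(-2 + ((k² + k*k) + k)) = 3/(-2 + ((k² + k²) + k)) = 3/(-2 + (2*k² + k)) = 3/(-2 + (k + 2*k²)) = 3/(-2 + k + 2*k²))
F(N) = -4*I*N*√3 (F(N) = (-4*I*√3)*N = -4*I*N*√3)
F(297)/V(125) - 269028/(-448306) = (-4*I*297*√3)/((3/(-2 + 125 + 2*125²))) - 269028/(-448306) = (-1188*I*√3)/((3/(-2 + 125 + 2*15625))) - 269028*(-1/448306) = (-1188*I*√3)/((3/(-2 + 125 + 31250))) + 134514/224153 = (-1188*I*√3)/((3/31373)) + 134514/224153 = (-1188*I*√3)/((3*(1/31373))) + 134514/224153 = (-1188*I*√3)/(3/31373) + 134514/224153 = -1188*I*√3*(31373/3) + 134514/224153 = -12423708*I*√3 + 134514/224153 = 134514/224153 - 12423708*I*√3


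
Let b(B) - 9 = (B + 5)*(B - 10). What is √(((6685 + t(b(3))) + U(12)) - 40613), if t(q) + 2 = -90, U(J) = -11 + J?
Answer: I*√34019 ≈ 184.44*I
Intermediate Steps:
b(B) = 9 + (-10 + B)*(5 + B) (b(B) = 9 + (B + 5)*(B - 10) = 9 + (5 + B)*(-10 + B) = 9 + (-10 + B)*(5 + B))
t(q) = -92 (t(q) = -2 - 90 = -92)
√(((6685 + t(b(3))) + U(12)) - 40613) = √(((6685 - 92) + (-11 + 12)) - 40613) = √((6593 + 1) - 40613) = √(6594 - 40613) = √(-34019) = I*√34019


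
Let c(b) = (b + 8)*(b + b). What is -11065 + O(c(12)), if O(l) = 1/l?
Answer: -5311199/480 ≈ -11065.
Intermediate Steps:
c(b) = 2*b*(8 + b) (c(b) = (8 + b)*(2*b) = 2*b*(8 + b))
-11065 + O(c(12)) = -11065 + 1/(2*12*(8 + 12)) = -11065 + 1/(2*12*20) = -11065 + 1/480 = -5311199/480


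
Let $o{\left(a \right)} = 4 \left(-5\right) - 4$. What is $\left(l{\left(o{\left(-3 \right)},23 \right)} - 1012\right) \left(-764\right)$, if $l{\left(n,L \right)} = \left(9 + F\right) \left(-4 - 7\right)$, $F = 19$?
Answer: $1008480$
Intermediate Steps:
$o{\left(a \right)} = -24$ ($o{\left(a \right)} = -20 - 4 = -24$)
$l{\left(n,L \right)} = -308$ ($l{\left(n,L \right)} = \left(9 + 19\right) \left(-4 - 7\right) = 28 \left(-11\right) = -308$)
$\left(l{\left(o{\left(-3 \right)},23 \right)} - 1012\right) \left(-764\right) = \left(-308 - 1012\right) \left(-764\right) = \left(-1320\right) \left(-764\right) = 1008480$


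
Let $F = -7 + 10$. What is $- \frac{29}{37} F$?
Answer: $- \frac{87}{37} \approx -2.3514$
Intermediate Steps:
$F = 3$
$- \frac{29}{37} F = - \frac{29}{37} \cdot 3 = \left(-29\right) \frac{1}{37} \cdot 3 = \left(- \frac{29}{37}\right) 3 = - \frac{87}{37}$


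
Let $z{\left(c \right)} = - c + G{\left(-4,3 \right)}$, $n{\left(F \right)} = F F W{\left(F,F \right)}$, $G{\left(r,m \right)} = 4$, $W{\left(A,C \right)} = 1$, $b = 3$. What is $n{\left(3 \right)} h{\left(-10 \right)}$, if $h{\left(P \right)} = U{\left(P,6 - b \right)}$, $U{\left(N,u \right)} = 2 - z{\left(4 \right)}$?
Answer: $18$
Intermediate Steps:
$n{\left(F \right)} = F^{2}$ ($n{\left(F \right)} = F F 1 = F^{2} \cdot 1 = F^{2}$)
$z{\left(c \right)} = 4 - c$ ($z{\left(c \right)} = - c + 4 = 4 - c$)
$U{\left(N,u \right)} = 2$ ($U{\left(N,u \right)} = 2 - \left(4 - 4\right) = 2 - 0 = 2 + 0 = 2$)
$h{\left(P \right)} = 2$
$n{\left(3 \right)} h{\left(-10 \right)} = 3^{2} \cdot 2 = 9 \cdot 2 = 18$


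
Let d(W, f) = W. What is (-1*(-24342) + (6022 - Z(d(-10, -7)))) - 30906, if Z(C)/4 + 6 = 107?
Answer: -946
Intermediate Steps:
Z(C) = 404 (Z(C) = -24 + 4*107 = -24 + 428 = 404)
(-1*(-24342) + (6022 - Z(d(-10, -7)))) - 30906 = (-1*(-24342) + (6022 - 1*404)) - 30906 = (24342 + (6022 - 404)) - 30906 = (24342 + 5618) - 30906 = 29960 - 30906 = -946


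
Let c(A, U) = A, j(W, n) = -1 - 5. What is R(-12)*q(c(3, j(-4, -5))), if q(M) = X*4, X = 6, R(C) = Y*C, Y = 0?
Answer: 0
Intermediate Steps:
R(C) = 0 (R(C) = 0*C = 0)
j(W, n) = -6
q(M) = 24 (q(M) = 6*4 = 24)
R(-12)*q(c(3, j(-4, -5))) = 0*24 = 0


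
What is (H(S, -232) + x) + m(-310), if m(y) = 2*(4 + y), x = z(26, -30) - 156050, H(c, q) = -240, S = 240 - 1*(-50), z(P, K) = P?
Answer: -156876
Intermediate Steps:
S = 290 (S = 240 + 50 = 290)
x = -156024 (x = 26 - 156050 = -156024)
m(y) = 8 + 2*y
(H(S, -232) + x) + m(-310) = (-240 - 156024) + (8 + 2*(-310)) = -156264 + (8 - 620) = -156264 - 612 = -156876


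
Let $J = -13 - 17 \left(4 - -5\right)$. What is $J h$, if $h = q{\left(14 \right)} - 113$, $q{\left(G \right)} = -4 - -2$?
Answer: $19090$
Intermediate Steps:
$q{\left(G \right)} = -2$ ($q{\left(G \right)} = -4 + 2 = -2$)
$J = -166$ ($J = -13 - 17 \left(4 + 5\right) = -13 - 153 = -166$)
$h = -115$ ($h = -2 - 113 = -115$)
$J h = \left(-166\right) \left(-115\right) = 19090$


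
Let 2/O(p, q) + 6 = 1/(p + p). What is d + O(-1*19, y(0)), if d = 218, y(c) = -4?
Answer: 49846/229 ≈ 217.67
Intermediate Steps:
O(p, q) = 2/(-6 + 1/(2*p)) (O(p, q) = 2/(-6 + 1/(p + p)) = 2/(-6 + 1/(2*p)))
d + O(-1*19, y(0)) = 218 - 4*(-1*19)/(-1 + 12*(-1*19)) = 218 - 4*(-19)/(-1 + 12*(-19)) = 218 - 4*(-19)/(-1 - 228) = 218 - 4*(-19)/(-229) = 218 - 4*(-19)*(-1/229) = 218 - 76/229 = 49846/229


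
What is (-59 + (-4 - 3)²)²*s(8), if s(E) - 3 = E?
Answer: 1100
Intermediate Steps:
s(E) = 3 + E
(-59 + (-4 - 3)²)²*s(8) = (-59 + (-4 - 3)²)²*(3 + 8) = (-59 + (-7)²)²*11 = (-59 + 49)²*11 = (-10)²*11 = 100*11 = 1100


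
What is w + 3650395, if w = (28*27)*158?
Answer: 3769843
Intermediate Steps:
w = 119448 (w = 756*158 = 119448)
w + 3650395 = 119448 + 3650395 = 3769843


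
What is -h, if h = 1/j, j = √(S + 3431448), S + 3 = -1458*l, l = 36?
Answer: -√3378957/3378957 ≈ -0.00054401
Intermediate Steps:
S = -52491 (S = -3 - 1458*36 = -3 - 52488 = -52491)
j = √3378957 (j = √(-52491 + 3431448) = √3378957 ≈ 1838.2)
h = √3378957/3378957 (h = 1/(√3378957) = √3378957/3378957 ≈ 0.00054401)
-h = -√3378957/3378957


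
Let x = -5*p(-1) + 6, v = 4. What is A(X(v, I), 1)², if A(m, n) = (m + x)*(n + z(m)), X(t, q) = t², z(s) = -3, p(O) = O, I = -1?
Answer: 2916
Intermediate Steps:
x = 11 (x = -5*(-1) + 6 = 5 + 6 = 11)
A(m, n) = (-3 + n)*(11 + m) (A(m, n) = (m + 11)*(n - 3) = (11 + m)*(-3 + n) = (-3 + n)*(11 + m))
A(X(v, I), 1)² = (-33 - 3*4² + 11*1 + 4²*1)² = (-33 - 3*16 + 11 + 16*1)² = (-33 - 48 + 11 + 16)² = (-54)² = 2916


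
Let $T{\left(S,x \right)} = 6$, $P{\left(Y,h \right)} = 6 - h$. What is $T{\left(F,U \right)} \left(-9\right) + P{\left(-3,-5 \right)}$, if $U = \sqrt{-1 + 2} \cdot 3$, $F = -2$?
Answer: $-43$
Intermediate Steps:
$U = 3$ ($U = \sqrt{1} \cdot 3 = 1 \cdot 3 = 3$)
$T{\left(F,U \right)} \left(-9\right) + P{\left(-3,-5 \right)} = 6 \left(-9\right) + \left(6 - -5\right) = -54 + \left(6 + 5\right) = -54 + 11 = -43$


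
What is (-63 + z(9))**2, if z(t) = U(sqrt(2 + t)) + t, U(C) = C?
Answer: (54 - sqrt(11))**2 ≈ 2568.8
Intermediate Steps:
z(t) = t + sqrt(2 + t) (z(t) = sqrt(2 + t) + t = t + sqrt(2 + t))
(-63 + z(9))**2 = (-63 + (9 + sqrt(2 + 9)))**2 = (-63 + (9 + sqrt(11)))**2 = (-54 + sqrt(11))**2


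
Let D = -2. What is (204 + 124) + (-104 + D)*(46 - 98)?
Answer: 5840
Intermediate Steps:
(204 + 124) + (-104 + D)*(46 - 98) = (204 + 124) + (-104 - 2)*(46 - 98) = 328 - 106*(-52) = 328 + 5512 = 5840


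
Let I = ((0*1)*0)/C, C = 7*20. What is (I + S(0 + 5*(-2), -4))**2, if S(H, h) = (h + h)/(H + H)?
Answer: 4/25 ≈ 0.16000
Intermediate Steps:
C = 140
I = 0 (I = ((0*1)*0)/140 = (0*0)*(1/140) = 0*(1/140) = 0)
S(H, h) = h/H (S(H, h) = (2*h)/((2*H)) = (2*h)*(1/(2*H)) = h/H)
(I + S(0 + 5*(-2), -4))**2 = (0 - 4/(0 + 5*(-2)))**2 = (0 - 4/(0 - 10))**2 = (0 - 4/(-10))**2 = (0 - 4*(-1/10))**2 = (0 + 2/5)**2 = (2/5)**2 = 4/25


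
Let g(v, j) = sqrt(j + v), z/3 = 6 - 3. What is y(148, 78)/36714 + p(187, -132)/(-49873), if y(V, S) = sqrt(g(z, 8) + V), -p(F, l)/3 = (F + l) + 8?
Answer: 189/49873 + sqrt(148 + sqrt(17))/36714 ≈ 0.0041256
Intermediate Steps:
z = 9 (z = 3*(6 - 3) = 3*3 = 9)
p(F, l) = -24 - 3*F - 3*l (p(F, l) = -3*((F + l) + 8) = -3*(8 + F + l) = -24 - 3*F - 3*l)
y(V, S) = sqrt(V + sqrt(17)) (y(V, S) = sqrt(sqrt(8 + 9) + V) = sqrt(sqrt(17) + V) = sqrt(V + sqrt(17)))
y(148, 78)/36714 + p(187, -132)/(-49873) = sqrt(148 + sqrt(17))/36714 + (-24 - 3*187 - 3*(-132))/(-49873) = sqrt(148 + sqrt(17))*(1/36714) + (-24 - 561 + 396)*(-1/49873) = sqrt(148 + sqrt(17))/36714 - 189*(-1/49873) = sqrt(148 + sqrt(17))/36714 + 189/49873 = 189/49873 + sqrt(148 + sqrt(17))/36714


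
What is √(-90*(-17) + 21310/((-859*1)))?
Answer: 4*√69415790/859 ≈ 38.797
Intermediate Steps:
√(-90*(-17) + 21310/((-859*1))) = √(1530 + 21310/(-859)) = √(1530 + 21310*(-1/859)) = √(1530 - 21310/859) = √(1292960/859) = 4*√69415790/859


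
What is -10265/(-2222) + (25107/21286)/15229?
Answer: 831901079666/180073376417 ≈ 4.6198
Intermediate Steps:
-10265/(-2222) + (25107/21286)/15229 = -10265*(-1/2222) + (25107*(1/21286))*(1/15229) = 10265/2222 + (25107/21286)*(1/15229) = 10265/2222 + 25107/324164494 = 831901079666/180073376417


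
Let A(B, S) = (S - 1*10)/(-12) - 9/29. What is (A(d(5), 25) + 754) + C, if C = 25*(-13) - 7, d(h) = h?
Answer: 48771/116 ≈ 420.44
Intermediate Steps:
C = -332 (C = -325 - 7 = -332)
A(B, S) = 91/174 - S/12 (A(B, S) = (S - 10)*(-1/12) - 9*1/29 = (-10 + S)*(-1/12) - 9/29 = (⅚ - S/12) - 9/29 = 91/174 - S/12)
(A(d(5), 25) + 754) + C = ((91/174 - 1/12*25) + 754) - 332 = ((91/174 - 25/12) + 754) - 332 = (-181/116 + 754) - 332 = 87283/116 - 332 = 48771/116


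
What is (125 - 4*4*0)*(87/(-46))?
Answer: -10875/46 ≈ -236.41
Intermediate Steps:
(125 - 4*4*0)*(87/(-46)) = (125 - 16*0)*(87*(-1/46)) = (125 + 0)*(-87/46) = 125*(-87/46) = -10875/46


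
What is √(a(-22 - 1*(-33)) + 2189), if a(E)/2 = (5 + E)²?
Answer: √2701 ≈ 51.971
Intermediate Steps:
a(E) = 2*(5 + E)²
√(a(-22 - 1*(-33)) + 2189) = √(2*(5 + (-22 - 1*(-33)))² + 2189) = √(2*(5 + (-22 + 33))² + 2189) = √(2*(5 + 11)² + 2189) = √(2*16² + 2189) = √(2*256 + 2189) = √(512 + 2189) = √2701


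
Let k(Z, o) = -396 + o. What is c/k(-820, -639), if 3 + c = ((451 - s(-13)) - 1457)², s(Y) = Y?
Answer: -328682/345 ≈ -952.70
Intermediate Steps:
c = 986046 (c = -3 + ((451 - 1*(-13)) - 1457)² = -3 + ((451 + 13) - 1457)² = -3 + (464 - 1457)² = -3 + (-993)² = -3 + 986049 = 986046)
c/k(-820, -639) = 986046/(-396 - 639) = 986046/(-1035) = 986046*(-1/1035) = -328682/345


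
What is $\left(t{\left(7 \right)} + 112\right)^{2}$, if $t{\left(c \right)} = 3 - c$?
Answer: $11664$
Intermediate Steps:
$\left(t{\left(7 \right)} + 112\right)^{2} = \left(\left(3 - 7\right) + 112\right)^{2} = \left(-4 + 112\right)^{2} = 108^{2} = 11664$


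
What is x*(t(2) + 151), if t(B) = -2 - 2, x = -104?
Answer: -15288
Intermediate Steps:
t(B) = -4
x*(t(2) + 151) = -104*(-4 + 151) = -104*147 = -15288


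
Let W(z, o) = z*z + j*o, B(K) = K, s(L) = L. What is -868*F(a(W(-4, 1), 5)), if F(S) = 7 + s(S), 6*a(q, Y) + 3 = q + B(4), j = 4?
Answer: -9114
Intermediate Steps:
W(z, o) = z² + 4*o (W(z, o) = z*z + 4*o = z² + 4*o)
a(q, Y) = ⅙ + q/6 (a(q, Y) = -½ + (q + 4)/6 = -½ + (4 + q)/6 = -½ + (⅔ + q/6) = ⅙ + q/6)
F(S) = 7 + S
-868*F(a(W(-4, 1), 5)) = -868*(7 + (⅙ + ((-4)² + 4*1)/6)) = -868*(7 + (⅙ + (16 + 4)/6)) = -868*(7 + (⅙ + (⅙)*20)) = -868*(7 + (⅙ + 10/3)) = -868*(7 + 7/2) = -868*21/2 = -9114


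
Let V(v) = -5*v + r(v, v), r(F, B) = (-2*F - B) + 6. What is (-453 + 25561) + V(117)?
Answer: 24178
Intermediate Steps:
r(F, B) = 6 - B - 2*F (r(F, B) = (-B - 2*F) + 6 = 6 - B - 2*F)
V(v) = 6 - 8*v (V(v) = -5*v + (6 - v - 2*v) = -5*v + (6 - 3*v) = 6 - 8*v)
(-453 + 25561) + V(117) = (-453 + 25561) + (6 - 8*117) = 25108 + (6 - 936) = 25108 - 930 = 24178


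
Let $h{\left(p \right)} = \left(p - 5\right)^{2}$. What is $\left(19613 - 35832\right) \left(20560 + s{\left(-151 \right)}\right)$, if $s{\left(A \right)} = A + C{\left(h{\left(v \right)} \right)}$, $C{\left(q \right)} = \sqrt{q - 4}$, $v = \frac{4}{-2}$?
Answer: $-331013571 - 48657 \sqrt{5} \approx -3.3112 \cdot 10^{8}$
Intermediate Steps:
$v = -2$ ($v = 4 \left(- \frac{1}{2}\right) = -2$)
$h{\left(p \right)} = \left(-5 + p\right)^{2}$
$C{\left(q \right)} = \sqrt{-4 + q}$
$s{\left(A \right)} = A + 3 \sqrt{5}$ ($s{\left(A \right)} = A + \sqrt{-4 + \left(-5 - 2\right)^{2}} = A + \sqrt{-4 + \left(-7\right)^{2}} = A + \sqrt{-4 + 49} = A + \sqrt{45} = A + 3 \sqrt{5}$)
$\left(19613 - 35832\right) \left(20560 + s{\left(-151 \right)}\right) = \left(19613 - 35832\right) \left(20560 - \left(151 - 3 \sqrt{5}\right)\right) = - 16219 \left(20409 + 3 \sqrt{5}\right) = -331013571 - 48657 \sqrt{5}$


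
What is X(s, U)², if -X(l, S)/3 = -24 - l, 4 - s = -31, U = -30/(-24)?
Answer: 31329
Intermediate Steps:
U = 5/4 (U = -30*(-1/24) = 5/4 ≈ 1.2500)
s = 35 (s = 4 - 1*(-31) = 4 + 31 = 35)
X(l, S) = 72 + 3*l (X(l, S) = -3*(-24 - l) = 72 + 3*l)
X(s, U)² = (72 + 3*35)² = (72 + 105)² = 177² = 31329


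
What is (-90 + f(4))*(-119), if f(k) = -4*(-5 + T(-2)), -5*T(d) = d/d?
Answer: 41174/5 ≈ 8234.8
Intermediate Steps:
T(d) = -⅕ (T(d) = -d/(5*d) = -⅕*1 = -⅕)
f(k) = 104/5 (f(k) = -4*(-5 - ⅕) = -4*(-26/5) = 104/5)
(-90 + f(4))*(-119) = (-90 + 104/5)*(-119) = -346/5*(-119) = 41174/5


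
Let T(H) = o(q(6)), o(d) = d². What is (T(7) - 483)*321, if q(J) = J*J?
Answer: 260973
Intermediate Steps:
q(J) = J²
T(H) = 1296 (T(H) = (6²)² = 36² = 1296)
(T(7) - 483)*321 = (1296 - 483)*321 = 813*321 = 260973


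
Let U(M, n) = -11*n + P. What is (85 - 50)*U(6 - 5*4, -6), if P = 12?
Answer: 2730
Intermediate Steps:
U(M, n) = 12 - 11*n (U(M, n) = -11*n + 12 = 12 - 11*n)
(85 - 50)*U(6 - 5*4, -6) = (85 - 50)*(12 - 11*(-6)) = 35*(12 + 66) = 35*78 = 2730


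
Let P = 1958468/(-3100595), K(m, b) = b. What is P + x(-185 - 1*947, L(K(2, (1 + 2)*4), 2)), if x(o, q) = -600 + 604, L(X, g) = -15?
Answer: 10443912/3100595 ≈ 3.3684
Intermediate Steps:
P = -1958468/3100595 (P = 1958468*(-1/3100595) = -1958468/3100595 ≈ -0.63164)
x(o, q) = 4
P + x(-185 - 1*947, L(K(2, (1 + 2)*4), 2)) = -1958468/3100595 + 4 = 10443912/3100595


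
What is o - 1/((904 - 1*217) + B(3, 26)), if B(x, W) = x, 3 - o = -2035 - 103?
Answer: 1477289/690 ≈ 2141.0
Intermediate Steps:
o = 2141 (o = 3 - (-2035 - 103) = 3 - 1*(-2138) = 3 + 2138 = 2141)
o - 1/((904 - 1*217) + B(3, 26)) = 2141 - 1/((904 - 1*217) + 3) = 2141 - 1/((904 - 217) + 3) = 2141 - 1/(687 + 3) = 2141 - 1/690 = 1477289/690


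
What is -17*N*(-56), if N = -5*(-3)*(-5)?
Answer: -71400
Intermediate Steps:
N = -75 (N = 15*(-5) = -75)
-17*N*(-56) = -17*(-75)*(-56) = 1275*(-56) = -71400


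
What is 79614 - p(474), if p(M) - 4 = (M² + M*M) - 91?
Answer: -369651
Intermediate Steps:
p(M) = -87 + 2*M² (p(M) = 4 + ((M² + M*M) - 91) = 4 + ((M² + M²) - 91) = 4 + (2*M² - 91) = 4 + (-91 + 2*M²) = -87 + 2*M²)
79614 - p(474) = 79614 - (-87 + 2*474²) = 79614 - (-87 + 2*224676) = 79614 - (-87 + 449352) = 79614 - 1*449265 = 79614 - 449265 = -369651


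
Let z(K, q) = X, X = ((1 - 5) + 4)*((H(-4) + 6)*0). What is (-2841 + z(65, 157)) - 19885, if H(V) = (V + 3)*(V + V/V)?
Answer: -22726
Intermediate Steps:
H(V) = (1 + V)*(3 + V) (H(V) = (3 + V)*(V + 1) = (3 + V)*(1 + V) = (1 + V)*(3 + V))
X = 0 (X = ((1 - 5) + 4)*(((3 + (-4)² + 4*(-4)) + 6)*0) = (-4 + 4)*(((3 + 16 - 16) + 6)*0) = 0*((3 + 6)*0) = 0*(9*0) = 0*0 = 0)
z(K, q) = 0
(-2841 + z(65, 157)) - 19885 = (-2841 + 0) - 19885 = -2841 - 19885 = -22726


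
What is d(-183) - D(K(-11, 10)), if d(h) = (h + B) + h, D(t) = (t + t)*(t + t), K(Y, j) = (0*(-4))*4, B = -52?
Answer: -418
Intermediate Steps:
K(Y, j) = 0 (K(Y, j) = 0*4 = 0)
D(t) = 4*t**2 (D(t) = (2*t)*(2*t) = 4*t**2)
d(h) = -52 + 2*h (d(h) = (h - 52) + h = (-52 + h) + h = -52 + 2*h)
d(-183) - D(K(-11, 10)) = (-52 + 2*(-183)) - 4*0**2 = (-52 - 366) - 4*0 = -418 - 1*0 = -418 + 0 = -418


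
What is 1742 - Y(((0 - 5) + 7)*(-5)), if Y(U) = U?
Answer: 1752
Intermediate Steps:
1742 - Y(((0 - 5) + 7)*(-5)) = 1742 - ((0 - 5) + 7)*(-5) = 1742 - (-5 + 7)*(-5) = 1742 - 2*(-5) = 1742 - 1*(-10) = 1742 + 10 = 1752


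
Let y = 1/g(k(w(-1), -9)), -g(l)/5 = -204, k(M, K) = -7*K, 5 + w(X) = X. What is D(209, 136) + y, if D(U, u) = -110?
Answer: -112199/1020 ≈ -110.00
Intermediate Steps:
w(X) = -5 + X
g(l) = 1020 (g(l) = -5*(-204) = 1020)
y = 1/1020 ≈ 0.00098039
D(209, 136) + y = -110 + 1/1020 = -112199/1020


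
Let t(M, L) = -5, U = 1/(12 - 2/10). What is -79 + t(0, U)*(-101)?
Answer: 426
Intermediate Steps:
U = 5/59 (U = 1/(12 - 2*⅒) = 1/(12 - ⅕) = 1/(59/5) = 5/59 ≈ 0.084746)
-79 + t(0, U)*(-101) = -79 - 5*(-101) = -79 + 505 = 426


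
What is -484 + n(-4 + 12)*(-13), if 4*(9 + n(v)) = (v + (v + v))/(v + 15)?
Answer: -8519/23 ≈ -370.39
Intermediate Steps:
n(v) = -9 + 3*v/(4*(15 + v)) (n(v) = -9 + ((v + (v + v))/(v + 15))/4 = -9 + ((v + 2*v)/(15 + v))/4 = -9 + ((3*v)/(15 + v))/4 = -9 + (3*v/(15 + v))/4 = -9 + 3*v/(4*(15 + v)))
-484 + n(-4 + 12)*(-13) = -484 + (3*(-180 - 11*(-4 + 12))/(4*(15 + (-4 + 12))))*(-13) = -484 + (3*(-180 - 11*8)/(4*(15 + 8)))*(-13) = -484 + ((¾)*(-180 - 88)/23)*(-13) = -484 + ((¾)*(1/23)*(-268))*(-13) = -484 - 201/23*(-13) = -484 + 2613/23 = -8519/23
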